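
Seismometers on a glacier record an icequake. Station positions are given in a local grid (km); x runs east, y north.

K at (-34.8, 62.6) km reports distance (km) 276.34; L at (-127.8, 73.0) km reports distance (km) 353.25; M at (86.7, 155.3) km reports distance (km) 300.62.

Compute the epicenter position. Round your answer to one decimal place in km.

(156.1, -137.2)

Circle about each station: (x + 34.8)² + (y − 62.6)² = 276.34²; (x + 127.8)² + (y − 73.0)² = 353.25²; (x − 86.7)² + (y − 155.3)² = 300.62².
Subtracting the K equation from the L and M equations removes the quadratic terms:
-186.0 x + 20.8 y = -31889.73
243.0 x + 185.4 y = 12496.59
Solving the 2×2 system: x ≈ 156.1, y ≈ -137.2 km.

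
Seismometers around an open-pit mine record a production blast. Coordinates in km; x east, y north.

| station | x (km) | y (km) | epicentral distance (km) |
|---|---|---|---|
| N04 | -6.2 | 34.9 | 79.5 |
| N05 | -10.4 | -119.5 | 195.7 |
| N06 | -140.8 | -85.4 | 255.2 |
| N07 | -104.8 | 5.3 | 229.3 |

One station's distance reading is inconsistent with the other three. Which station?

N07

Solve using three stations at a time. Using N04, N05, N06 (subtract circle equations pairwise → linear system) gives (x, y) ≈ (69.5, 59.1).
Distances from that point to each station vs reported:
  N04: calculated 79.5 vs reported 79.5 → residual 0.0 km
  N05: calculated 195.7 vs reported 195.7 → residual 0.0 km
  N06: calculated 255.2 vs reported 255.2 → residual 0.0 km
  N07: calculated 182.5 vs reported 229.3 → residual 46.8 km
N04, N05, N06 are mutually consistent (residuals ≈ 0); N07 is off by 46.8 km.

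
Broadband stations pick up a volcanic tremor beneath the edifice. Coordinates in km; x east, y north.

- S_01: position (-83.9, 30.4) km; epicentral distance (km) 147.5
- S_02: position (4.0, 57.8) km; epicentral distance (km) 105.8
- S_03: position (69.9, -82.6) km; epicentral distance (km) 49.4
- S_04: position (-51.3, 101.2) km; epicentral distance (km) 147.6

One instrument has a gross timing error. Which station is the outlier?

Solve using three stations at a time. Using S_01, S_02, S_03 (subtract circle equations pairwise → linear system) gives (x, y) ≈ (46.1, -39.3).
Distances from that point to each station vs reported:
  S_01: calculated 147.5 vs reported 147.5 → residual 0.0 km
  S_02: calculated 105.8 vs reported 105.8 → residual 0.0 km
  S_03: calculated 49.4 vs reported 49.4 → residual 0.0 km
  S_04: calculated 170.9 vs reported 147.6 → residual 23.3 km
S_01, S_02, S_03 are mutually consistent (residuals ≈ 0); S_04 is off by 23.3 km.

S_04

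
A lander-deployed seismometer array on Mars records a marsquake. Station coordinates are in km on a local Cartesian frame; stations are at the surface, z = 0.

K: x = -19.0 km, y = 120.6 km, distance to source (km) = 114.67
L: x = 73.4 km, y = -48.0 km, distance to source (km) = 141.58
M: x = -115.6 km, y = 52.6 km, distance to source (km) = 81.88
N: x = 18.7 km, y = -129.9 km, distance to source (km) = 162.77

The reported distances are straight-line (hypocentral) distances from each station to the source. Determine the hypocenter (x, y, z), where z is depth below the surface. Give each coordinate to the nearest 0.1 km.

(-49.9, 14.5, 30.6)

Each station gives a sphere (x−x_i)² + (y−y_i)² + z² = d_i² (stations at z=0).
Subtracting the K sphere from L and M: z² cancels, leaving linear equations in x and y:
184.8 x − 337.2 y = -14109.49
-193.2 x − 136.0 y = 7669.63
Solving: x ≈ -49.901, y ≈ 14.495 km (keep extra digits for the depth step; rounded: -49.9, 14.5).
Then from the K sphere: z² = 114.67² − (x + 19.0)² − (y − 120.6)² with x = -49.901, y = 14.495, so z ≈ 30.595 ≈ 30.6 km.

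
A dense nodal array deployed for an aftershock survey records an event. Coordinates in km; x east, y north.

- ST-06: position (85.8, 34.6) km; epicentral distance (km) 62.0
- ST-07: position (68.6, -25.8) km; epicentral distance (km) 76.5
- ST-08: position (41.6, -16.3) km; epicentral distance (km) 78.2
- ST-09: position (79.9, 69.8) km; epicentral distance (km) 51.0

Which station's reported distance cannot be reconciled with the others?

Solve using three stations at a time. Using ST-06, ST-08, ST-09 (subtract circle equations pairwise → linear system) gives (x, y) ≈ (29.7, 61.0).
Distances from that point to each station vs reported:
  ST-06: calculated 61.9 vs reported 62.0 → residual 0.1 km
  ST-07: calculated 95.1 vs reported 76.5 → residual 18.6 km
  ST-08: calculated 78.2 vs reported 78.2 → residual 0.0 km
  ST-09: calculated 50.9 vs reported 51.0 → residual 0.1 km
ST-06, ST-08, ST-09 are mutually consistent (residuals ≈ 0); ST-07 is off by 18.6 km.

ST-07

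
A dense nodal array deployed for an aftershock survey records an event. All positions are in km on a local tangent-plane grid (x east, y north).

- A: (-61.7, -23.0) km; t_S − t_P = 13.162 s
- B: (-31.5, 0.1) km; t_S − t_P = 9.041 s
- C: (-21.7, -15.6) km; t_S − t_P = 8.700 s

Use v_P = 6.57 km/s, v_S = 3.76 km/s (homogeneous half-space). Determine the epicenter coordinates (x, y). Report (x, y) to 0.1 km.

(44.9, 22.0)

Distance from S−P lag: d = Δt · v_P v_S / (v_P − v_S) = Δt · (6.57·3.76)/(6.57−3.76) ≈ 8.7912·Δt.
So d_A = 115.71, d_B = 79.48, d_C = 76.48 km.
Circle about each station: (x + 61.7)² + (y + 23.0)² = 115.71²; (x + 31.5)² + (y − 0.1)² = 79.48²; (x + 21.7)² + (y + 15.6)² = 76.48².
Subtracting pairs of circle equations eliminates x²+y² and gives linear equations (the radical axes):
60.4 x + 46.2 y = 3728.10
80.0 x + 14.8 y = 3917.97
Solving the 2×2 system: x ≈ 44.9, y ≈ 22.0 km.
Check against A (with the unrounded x, y): √((x + 61.7)²+(y + 23.0)²) = 115.71 ≈ 115.71 km. ✓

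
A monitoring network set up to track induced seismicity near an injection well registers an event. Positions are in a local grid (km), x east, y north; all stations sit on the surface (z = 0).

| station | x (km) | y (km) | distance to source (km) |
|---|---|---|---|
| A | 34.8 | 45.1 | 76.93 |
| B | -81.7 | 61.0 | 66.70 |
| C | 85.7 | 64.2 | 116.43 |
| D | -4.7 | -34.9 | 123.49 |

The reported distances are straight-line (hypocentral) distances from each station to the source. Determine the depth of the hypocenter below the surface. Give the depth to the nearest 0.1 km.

depth ≈ 28.2 km

Each station gives a sphere (x−x_i)² + (y−y_i)² + z² = d_i² (stations at z=0).
Subtracting the A sphere from B and C: z² cancels, leaving linear equations in x and y:
-233.0 x + 31.8 y = 8620.17
101.8 x + 38.2 y = 583.36
Solving: x ≈ -25.601, y ≈ 83.496 km (keep extra digits for the depth step; rounded: -25.6, 83.5).
Then from the A sphere: z² = 76.93² − (x − 34.8)² − (y − 45.1)² with x = -25.601, y = 83.496, so z ≈ 28.208 ≈ 28.2 km.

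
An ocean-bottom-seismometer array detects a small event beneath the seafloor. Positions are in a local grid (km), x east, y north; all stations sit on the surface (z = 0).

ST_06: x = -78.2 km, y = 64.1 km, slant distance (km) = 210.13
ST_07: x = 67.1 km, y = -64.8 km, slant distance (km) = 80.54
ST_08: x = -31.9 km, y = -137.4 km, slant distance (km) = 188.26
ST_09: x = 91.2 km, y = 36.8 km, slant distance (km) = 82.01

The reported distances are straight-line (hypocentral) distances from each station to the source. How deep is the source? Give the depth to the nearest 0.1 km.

Each station gives a sphere (x−x_i)² + (y−y_i)² + z² = d_i² (stations at z=0).
Subtracting the ST_06 sphere from ST_07 and ST_08: z² cancels, leaving linear equations in x and y:
290.6 x − 257.8 y = 36145.33
92.6 x − 403.0 y = 18385.11
Solving: x ≈ 105.394, y ≈ -21.404 km (keep extra digits for the depth step; rounded: 105.4, -21.4).
Then from the ST_06 sphere: z² = 210.13² − (x + 78.2)² − (y − 64.1)² with x = 105.394, y = -21.404, so z ≈ 56.008 ≈ 56.0 km.
Check against ST_09 (with the unrounded solution): distance 82.01 ≈ 82.01 km. ✓

z ≈ 56.0 km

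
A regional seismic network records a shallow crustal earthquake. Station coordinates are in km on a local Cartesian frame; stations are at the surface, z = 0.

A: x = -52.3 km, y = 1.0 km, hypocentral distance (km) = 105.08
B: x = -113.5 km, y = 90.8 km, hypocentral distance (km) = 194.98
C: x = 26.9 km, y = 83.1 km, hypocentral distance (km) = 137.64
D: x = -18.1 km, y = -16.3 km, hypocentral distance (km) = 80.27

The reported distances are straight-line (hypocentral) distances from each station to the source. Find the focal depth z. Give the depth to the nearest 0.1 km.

z ≈ 69.1 km

Each station gives a sphere (x−x_i)² + (y−y_i)² + z² = d_i² (stations at z=0).
Subtracting the A sphere from B and C: z² cancels, leaving linear equations in x and y:
-122.4 x + 179.6 y = -8584.79
158.4 x + 164.2 y = -3010.03
Solving: x ≈ 17.901, y ≈ -35.600 km (keep extra digits for the depth step; rounded: 17.9, -35.6).
Then from the A sphere: z² = 105.08² − (x + 52.3)² − (y − 1.0)² with x = 17.901, y = -35.600, so z ≈ 69.095 ≈ 69.1 km.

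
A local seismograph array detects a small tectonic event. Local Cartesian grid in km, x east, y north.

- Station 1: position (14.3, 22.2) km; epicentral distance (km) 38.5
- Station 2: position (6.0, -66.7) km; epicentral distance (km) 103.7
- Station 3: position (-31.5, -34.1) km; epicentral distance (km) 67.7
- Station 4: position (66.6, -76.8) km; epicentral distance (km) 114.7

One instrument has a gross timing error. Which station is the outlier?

Station 4

Solve using three stations at a time. Using Station 1, Station 2, Station 3 (subtract circle equations pairwise → linear system) gives (x, y) ≈ (-22.6, 32.9).
Distances from that point to each station vs reported:
  Station 1: calculated 38.4 vs reported 38.5 → residual 0.1 km
  Station 2: calculated 103.7 vs reported 103.7 → residual 0.0 km
  Station 3: calculated 67.6 vs reported 67.7 → residual 0.1 km
  Station 4: calculated 141.4 vs reported 114.7 → residual 26.7 km
Station 1, Station 2, Station 3 are mutually consistent (residuals ≈ 0); Station 4 is off by 26.7 km.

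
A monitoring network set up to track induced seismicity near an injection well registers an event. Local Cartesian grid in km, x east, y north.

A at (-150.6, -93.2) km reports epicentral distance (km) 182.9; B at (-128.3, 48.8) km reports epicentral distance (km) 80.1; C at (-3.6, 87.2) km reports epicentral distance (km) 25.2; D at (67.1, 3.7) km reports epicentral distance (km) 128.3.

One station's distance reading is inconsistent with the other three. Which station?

C

Solve using three stations at a time. Using A, B, D (subtract circle equations pairwise → linear system) gives (x, y) ≈ (-48.8, 58.8).
Distances from that point to each station vs reported:
  A: calculated 182.9 vs reported 182.9 → residual 0.0 km
  B: calculated 80.1 vs reported 80.1 → residual 0.0 km
  C: calculated 53.4 vs reported 25.2 → residual 28.2 km
  D: calculated 128.3 vs reported 128.3 → residual 0.0 km
A, B, D are mutually consistent (residuals ≈ 0); C is off by 28.2 km.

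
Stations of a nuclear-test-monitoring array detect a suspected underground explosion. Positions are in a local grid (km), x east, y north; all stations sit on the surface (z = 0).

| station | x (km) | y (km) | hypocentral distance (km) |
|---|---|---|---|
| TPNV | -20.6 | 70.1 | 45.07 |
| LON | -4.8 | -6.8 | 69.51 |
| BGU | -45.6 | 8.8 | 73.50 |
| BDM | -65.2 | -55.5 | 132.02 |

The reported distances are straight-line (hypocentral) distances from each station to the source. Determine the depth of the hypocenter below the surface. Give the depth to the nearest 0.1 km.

Each station gives a sphere (x−x_i)² + (y−y_i)² + z² = d_i² (stations at z=0).
Subtracting the TPNV sphere from LON and BGU: z² cancels, leaving linear equations in x and y:
31.6 x − 153.8 y = -8069.43
-50.0 x − 122.6 y = -6552.52
Solving: x ≈ 1.597, y ≈ 52.795 km (keep extra digits for the depth step; rounded: 1.6, 52.8).
Then from the TPNV sphere: z² = 45.07² − (x + 20.6)² − (y − 70.1)² with x = 1.597, y = 52.795, so z ≈ 35.201 ≈ 35.2 km.
Check against BDM (with the unrounded solution): distance 132.02 ≈ 132.02 km. ✓

depth ≈ 35.2 km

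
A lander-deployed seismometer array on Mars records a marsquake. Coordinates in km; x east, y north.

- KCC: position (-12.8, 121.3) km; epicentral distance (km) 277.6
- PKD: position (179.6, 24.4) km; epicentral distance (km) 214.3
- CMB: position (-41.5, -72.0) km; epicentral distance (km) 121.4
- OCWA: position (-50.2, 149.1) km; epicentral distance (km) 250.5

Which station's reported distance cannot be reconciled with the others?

Solve using three stations at a time. Using KCC, PKD, CMB (subtract circle equations pairwise → linear system) gives (x, y) ≈ (52.9, -148.4).
Distances from that point to each station vs reported:
  KCC: calculated 277.6 vs reported 277.6 → residual 0.0 km
  PKD: calculated 214.3 vs reported 214.3 → residual 0.0 km
  CMB: calculated 121.4 vs reported 121.4 → residual 0.0 km
  OCWA: calculated 314.9 vs reported 250.5 → residual 64.4 km
KCC, PKD, CMB are mutually consistent (residuals ≈ 0); OCWA is off by 64.4 km.

OCWA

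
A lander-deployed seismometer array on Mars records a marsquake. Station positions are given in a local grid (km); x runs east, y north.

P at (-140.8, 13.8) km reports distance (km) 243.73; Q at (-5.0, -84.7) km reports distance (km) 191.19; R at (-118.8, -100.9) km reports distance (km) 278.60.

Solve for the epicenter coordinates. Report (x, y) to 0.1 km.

Circle about each station: (x + 140.8)² + (y − 13.8)² = 243.73²; (x + 5.0)² + (y + 84.7)² = 191.19²; (x + 118.8)² + (y + 100.9)² = 278.60².
Subtracting pairs of circle equations eliminates x²+y² and gives linear equations (the radical axes):
271.6 x − 197.0 y = 10034.71
44.0 x − 229.4 y = -13934.48
Solving the 2×2 system: x ≈ 94.1, y ≈ 78.8 km.

(94.1, 78.8)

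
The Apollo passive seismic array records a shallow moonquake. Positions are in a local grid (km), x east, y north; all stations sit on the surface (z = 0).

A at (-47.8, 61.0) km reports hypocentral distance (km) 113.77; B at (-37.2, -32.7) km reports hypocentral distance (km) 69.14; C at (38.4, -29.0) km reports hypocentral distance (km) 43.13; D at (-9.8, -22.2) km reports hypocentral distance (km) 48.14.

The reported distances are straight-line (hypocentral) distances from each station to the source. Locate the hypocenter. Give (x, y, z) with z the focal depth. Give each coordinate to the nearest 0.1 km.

Each station gives a sphere (x−x_i)² + (y−y_i)² + z² = d_i² (stations at z=0).
Subtracting the A sphere from B and C: z² cancels, leaving linear equations in x and y:
21.2 x − 187.4 y = 4610.56
172.4 x − 180.0 y = 7393.14
Solving: x ≈ 19.499, y ≈ -22.397 km (keep extra digits for the depth step; rounded: 19.5, -22.4).
Then from the A sphere: z² = 113.77² − (x + 47.8)² − (y − 61.0)² with x = 19.499, y = -22.397, so z ≈ 38.202 ≈ 38.2 km.

(19.5, -22.4, 38.2)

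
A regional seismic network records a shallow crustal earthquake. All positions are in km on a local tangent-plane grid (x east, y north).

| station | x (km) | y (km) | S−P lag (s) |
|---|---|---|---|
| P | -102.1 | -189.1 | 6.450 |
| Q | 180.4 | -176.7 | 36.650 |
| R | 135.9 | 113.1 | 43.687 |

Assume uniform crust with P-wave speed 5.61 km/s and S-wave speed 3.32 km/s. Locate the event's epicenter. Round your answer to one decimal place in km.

x ≈ -115.2 km, y ≈ -138.3 km

Distance from S−P lag: d = Δt · v_P v_S / (v_P − v_S) = Δt · (5.61·3.32)/(5.61−3.32) ≈ 8.1333·Δt.
So d_P = 52.46, d_Q = 298.08, d_R = 355.32 km.
Circle about each station: (x + 102.1)² + (y + 189.1)² = 52.46²; (x − 180.4)² + (y + 176.7)² = 298.08²; (x − 135.9)² + (y − 113.1)² = 355.32².
Subtracting pairs of circle equations eliminates x²+y² and gives linear equations (the radical axes):
565.0 x + 24.8 y = -68515.80
476.0 x + 604.4 y = -138423.05
Solving the 2×2 system: x ≈ -115.2, y ≈ -138.3 km.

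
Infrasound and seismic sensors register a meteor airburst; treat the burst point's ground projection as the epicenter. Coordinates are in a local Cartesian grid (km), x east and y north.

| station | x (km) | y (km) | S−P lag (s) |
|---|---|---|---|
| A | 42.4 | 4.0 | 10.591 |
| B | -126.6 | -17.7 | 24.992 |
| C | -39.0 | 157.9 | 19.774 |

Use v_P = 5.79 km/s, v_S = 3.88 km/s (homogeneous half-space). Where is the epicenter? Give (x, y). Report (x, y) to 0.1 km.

161.6 km east, 40.2 km north

Distance from S−P lag: d = Δt · v_P v_S / (v_P − v_S) = Δt · (5.79·3.88)/(5.79−3.88) ≈ 11.7619·Δt.
So d_A = 124.57, d_B = 293.95, d_C = 232.58 km.
Circle about each station: (x − 42.4)² + (y − 4.0)² = 124.57²; (x + 126.6)² + (y + 17.7)² = 293.95²; (x + 39.0)² + (y − 157.9)² = 232.58².
Subtracting the A equation from the B and C equations removes the quadratic terms:
-338.0 x − 43.4 y = -56361.83
-162.8 x + 307.8 y = -13936.12
Solving the 2×2 system: x ≈ 161.6, y ≈ 40.2 km.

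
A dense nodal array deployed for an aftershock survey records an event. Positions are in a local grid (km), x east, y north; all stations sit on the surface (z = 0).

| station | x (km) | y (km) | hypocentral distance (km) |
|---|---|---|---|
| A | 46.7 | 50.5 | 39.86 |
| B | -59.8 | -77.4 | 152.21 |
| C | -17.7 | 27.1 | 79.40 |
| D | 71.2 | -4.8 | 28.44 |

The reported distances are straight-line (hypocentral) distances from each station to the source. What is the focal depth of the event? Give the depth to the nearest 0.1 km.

Each station gives a sphere (x−x_i)² + (y−y_i)² + z² = d_i² (stations at z=0).
Subtracting the A sphere from B and C: z² cancels, leaving linear equations in x and y:
-213.0 x − 255.8 y = -16743.40
-128.8 x − 46.8 y = -8398.98
Solving: x ≈ 59.397, y ≈ 15.996 km (keep extra digits for the depth step; rounded: 59.4, 16.0).
Then from the A sphere: z² = 39.86² − (x − 46.7)² − (y − 50.5)² with x = 59.397, y = 15.996, so z ≈ 15.397 ≈ 15.4 km.

depth ≈ 15.4 km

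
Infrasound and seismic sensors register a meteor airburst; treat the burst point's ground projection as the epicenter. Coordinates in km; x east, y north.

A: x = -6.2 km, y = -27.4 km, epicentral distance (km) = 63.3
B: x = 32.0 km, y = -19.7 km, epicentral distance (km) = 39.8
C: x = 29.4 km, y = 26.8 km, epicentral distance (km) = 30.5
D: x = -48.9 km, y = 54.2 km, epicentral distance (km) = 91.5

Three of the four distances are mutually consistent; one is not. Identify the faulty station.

C

Solve using three stations at a time. Using A, B, D (subtract circle equations pairwise → linear system) gives (x, y) ≈ (35.9, 19.8).
Distances from that point to each station vs reported:
  A: calculated 63.3 vs reported 63.3 → residual 0.0 km
  B: calculated 39.7 vs reported 39.8 → residual 0.1 km
  C: calculated 9.5 vs reported 30.5 → residual 21.0 km
  D: calculated 91.5 vs reported 91.5 → residual 0.0 km
A, B, D are mutually consistent (residuals ≈ 0); C is off by 21.0 km.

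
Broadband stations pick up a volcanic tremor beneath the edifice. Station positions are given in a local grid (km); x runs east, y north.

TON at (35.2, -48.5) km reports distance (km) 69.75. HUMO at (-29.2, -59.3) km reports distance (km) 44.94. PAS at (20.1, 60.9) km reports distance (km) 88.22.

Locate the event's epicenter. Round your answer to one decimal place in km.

-25.7 km east, -14.5 km north

Circle about each station: (x − 35.2)² + (y + 48.5)² = 69.75²; (x + 29.2)² + (y + 59.3)² = 44.94²; (x − 20.1)² + (y − 60.9)² = 88.22².
Subtracting pairs of circle equations eliminates x²+y² and gives linear equations (the radical axes):
-128.8 x − 21.6 y = 3623.30
-30.2 x + 218.8 y = -2396.18
Solving the 2×2 system: x ≈ -25.7, y ≈ -14.5 km.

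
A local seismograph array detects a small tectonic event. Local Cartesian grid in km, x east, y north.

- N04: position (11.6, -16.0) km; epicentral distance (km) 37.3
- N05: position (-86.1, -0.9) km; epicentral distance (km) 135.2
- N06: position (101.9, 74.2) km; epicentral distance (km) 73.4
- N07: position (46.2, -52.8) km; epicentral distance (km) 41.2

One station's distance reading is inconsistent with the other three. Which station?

Solve using three stations at a time. Using N04, N05, N07 (subtract circle equations pairwise → linear system) gives (x, y) ≈ (48.7, -11.6).
Distances from that point to each station vs reported:
  N04: calculated 37.3 vs reported 37.3 → residual 0.0 km
  N05: calculated 135.2 vs reported 135.2 → residual 0.0 km
  N06: calculated 101.0 vs reported 73.4 → residual 27.6 km
  N07: calculated 41.2 vs reported 41.2 → residual 0.0 km
N04, N05, N07 are mutually consistent (residuals ≈ 0); N06 is off by 27.6 km.

N06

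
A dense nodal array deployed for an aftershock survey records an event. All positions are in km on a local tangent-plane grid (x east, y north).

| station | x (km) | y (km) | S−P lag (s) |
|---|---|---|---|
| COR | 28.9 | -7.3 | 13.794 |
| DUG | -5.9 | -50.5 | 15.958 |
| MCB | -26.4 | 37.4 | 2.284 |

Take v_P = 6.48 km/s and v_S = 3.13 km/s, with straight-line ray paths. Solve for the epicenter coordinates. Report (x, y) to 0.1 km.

(-40.0, 39.9)

Distance from S−P lag: d = Δt · v_P v_S / (v_P − v_S) = Δt · (6.48·3.13)/(6.48−3.13) ≈ 6.0544·Δt.
So d_COR = 83.52, d_DUG = 96.62, d_MCB = 13.83 km.
Circle about each station: (x − 28.9)² + (y + 7.3)² = 83.52²; (x + 5.9)² + (y + 50.5)² = 96.62²; (x + 26.4)² + (y − 37.4)² = 13.83².
Subtracting the COR equation from the DUG and MCB equations removes the quadratic terms:
-69.6 x − 86.4 y = -663.27
-110.6 x + 89.4 y = 7991.54
Solving the 2×2 system: x ≈ -40.0, y ≈ 39.9 km.
Check against COR (with the unrounded x, y): √((x − 28.9)²+(y + 7.3)²) = 83.52 ≈ 83.52 km. ✓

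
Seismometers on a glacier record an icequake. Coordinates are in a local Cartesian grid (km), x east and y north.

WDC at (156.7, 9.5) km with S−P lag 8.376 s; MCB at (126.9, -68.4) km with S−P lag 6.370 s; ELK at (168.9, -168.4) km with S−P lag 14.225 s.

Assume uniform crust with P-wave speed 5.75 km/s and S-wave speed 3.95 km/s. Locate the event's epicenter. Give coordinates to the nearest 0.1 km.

Distance from S−P lag: d = Δt · v_P v_S / (v_P − v_S) = Δt · (5.75·3.95)/(5.75−3.95) ≈ 12.6181·Δt.
So d_WDC = 105.69, d_MCB = 80.38, d_ELK = 179.49 km.
Circle about each station: (x − 156.7)² + (y − 9.5)² = 105.69²; (x − 126.9)² + (y + 68.4)² = 80.38²; (x − 168.9)² + (y + 168.4)² = 179.49².
Subtracting the WDC equation from the MCB and ELK equations removes the quadratic terms:
-59.6 x − 155.8 y = 846.46
24.4 x − 355.8 y = 11194.35
Solving the 2×2 system: x ≈ 57.7, y ≈ -27.5 km.
Check against WDC (with the unrounded x, y): √((x − 156.7)²+(y − 9.5)²) = 105.69 ≈ 105.69 km. ✓

(57.7, -27.5)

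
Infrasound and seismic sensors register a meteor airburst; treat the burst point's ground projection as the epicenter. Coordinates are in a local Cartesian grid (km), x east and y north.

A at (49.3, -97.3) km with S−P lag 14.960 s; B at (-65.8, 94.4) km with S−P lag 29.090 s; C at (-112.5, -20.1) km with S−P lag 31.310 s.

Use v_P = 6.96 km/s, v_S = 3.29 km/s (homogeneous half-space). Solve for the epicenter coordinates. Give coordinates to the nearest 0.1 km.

Distance from S−P lag: d = Δt · v_P v_S / (v_P − v_S) = Δt · (6.96·3.29)/(6.96−3.29) ≈ 6.2393·Δt.
So d_A = 93.34, d_B = 181.50, d_C = 195.35 km.
Circle about each station: (x − 49.3)² + (y + 97.3)² = 93.34²; (x + 65.8)² + (y − 94.4)² = 181.50²; (x + 112.5)² + (y + 20.1)² = 195.35².
Subtracting the A equation from the B and C equations removes the quadratic terms:
-230.2 x + 383.4 y = -22886.67
-323.6 x + 154.4 y = -28286.79
Solving the 2×2 system: x ≈ 82.6, y ≈ -10.1 km.

82.6 km east, -10.1 km north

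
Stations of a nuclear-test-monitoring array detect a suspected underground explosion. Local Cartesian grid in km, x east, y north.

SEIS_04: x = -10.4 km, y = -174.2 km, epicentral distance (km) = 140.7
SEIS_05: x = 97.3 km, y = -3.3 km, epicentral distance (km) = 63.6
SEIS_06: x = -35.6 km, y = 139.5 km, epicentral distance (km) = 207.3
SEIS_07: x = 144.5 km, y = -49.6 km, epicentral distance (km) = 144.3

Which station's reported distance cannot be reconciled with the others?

SEIS_07

Solve using three stations at a time. Using SEIS_04, SEIS_05, SEIS_06 (subtract circle equations pairwise → linear system) gives (x, y) ≈ (52.3, -48.2).
Distances from that point to each station vs reported:
  SEIS_04: calculated 140.7 vs reported 140.7 → residual 0.0 km
  SEIS_05: calculated 63.6 vs reported 63.6 → residual 0.0 km
  SEIS_06: calculated 207.3 vs reported 207.3 → residual 0.0 km
  SEIS_07: calculated 92.2 vs reported 144.3 → residual 52.1 km
SEIS_04, SEIS_05, SEIS_06 are mutually consistent (residuals ≈ 0); SEIS_07 is off by 52.1 km.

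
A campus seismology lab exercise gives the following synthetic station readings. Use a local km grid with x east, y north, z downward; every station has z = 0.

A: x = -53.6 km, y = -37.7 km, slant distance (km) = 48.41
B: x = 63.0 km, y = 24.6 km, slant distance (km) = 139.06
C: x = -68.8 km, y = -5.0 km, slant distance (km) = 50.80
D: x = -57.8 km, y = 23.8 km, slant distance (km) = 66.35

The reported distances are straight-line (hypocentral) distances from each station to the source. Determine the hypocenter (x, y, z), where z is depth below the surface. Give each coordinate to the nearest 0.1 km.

Each station gives a sphere (x−x_i)² + (y−y_i)² + z² = d_i² (stations at z=0).
Subtracting the A sphere from B and C: z² cancels, leaving linear equations in x and y:
233.2 x + 124.6 y = -16714.25
-30.4 x + 65.4 y = 227.08
Solving: x ≈ -58.900, y ≈ -23.906 km (keep extra digits for the depth step; rounded: -58.9, -23.9).
Then from the A sphere: z² = 48.41² − (x + 53.6)² − (y + 37.7)² with x = -58.900, y = -23.906, so z ≈ 46.099 ≈ 46.1 km.

(-58.9, -23.9, 46.1)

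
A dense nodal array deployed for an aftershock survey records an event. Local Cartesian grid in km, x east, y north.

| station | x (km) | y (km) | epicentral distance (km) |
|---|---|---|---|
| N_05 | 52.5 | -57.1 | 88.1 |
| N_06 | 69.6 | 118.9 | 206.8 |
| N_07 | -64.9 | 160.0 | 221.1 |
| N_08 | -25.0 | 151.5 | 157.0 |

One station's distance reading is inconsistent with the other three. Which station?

N_08

Solve using three stations at a time. Using N_05, N_06, N_07 (subtract circle equations pairwise → linear system) gives (x, y) ≈ (-35.6, -59.2).
Distances from that point to each station vs reported:
  N_05: calculated 88.1 vs reported 88.1 → residual 0.0 km
  N_06: calculated 206.8 vs reported 206.8 → residual 0.0 km
  N_07: calculated 221.1 vs reported 221.1 → residual 0.0 km
  N_08: calculated 210.9 vs reported 157.0 → residual 53.9 km
N_05, N_06, N_07 are mutually consistent (residuals ≈ 0); N_08 is off by 53.9 km.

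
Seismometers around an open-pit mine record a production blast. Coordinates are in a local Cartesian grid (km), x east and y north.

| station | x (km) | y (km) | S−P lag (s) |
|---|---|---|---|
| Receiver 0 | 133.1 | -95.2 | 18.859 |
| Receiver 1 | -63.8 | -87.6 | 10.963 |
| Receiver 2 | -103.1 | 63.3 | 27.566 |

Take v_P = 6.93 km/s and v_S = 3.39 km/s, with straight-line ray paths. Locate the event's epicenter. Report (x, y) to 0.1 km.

Distance from S−P lag: d = Δt · v_P v_S / (v_P − v_S) = Δt · (6.93·3.39)/(6.93−3.39) ≈ 6.6364·Δt.
So d_Receiver 0 = 125.16, d_Receiver 1 = 72.75, d_Receiver 2 = 182.94 km.
Circle about each station: (x − 133.1)² + (y + 95.2)² = 125.16²; (x + 63.8)² + (y + 87.6)² = 72.75²; (x + 103.1)² + (y − 63.3)² = 182.94².
Subtracting the Receiver 0 equation from the Receiver 1 and Receiver 2 equations removes the quadratic terms:
-393.8 x + 15.2 y = -4661.99
-472.4 x + 317.0 y = -29944.17
Solving the 2×2 system: x ≈ 8.7, y ≈ -81.5 km.

8.7 km east, -81.5 km north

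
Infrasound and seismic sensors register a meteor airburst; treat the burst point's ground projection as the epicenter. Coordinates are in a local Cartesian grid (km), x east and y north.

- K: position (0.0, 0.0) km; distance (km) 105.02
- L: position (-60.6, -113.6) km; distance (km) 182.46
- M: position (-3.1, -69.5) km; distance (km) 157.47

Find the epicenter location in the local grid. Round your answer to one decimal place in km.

-80.2 km east, 67.8 km north

Circle about each station: x² + y² = 105.02²; (x + 60.6)² + (y + 113.6)² = 182.46²; (x + 3.1)² + (y + 69.5)² = 157.47².
Subtracting the K equation from the L and M equations removes the quadratic terms:
-121.2 x − 227.2 y = -5685.13
-6.2 x − 139.0 y = -8927.74
Solving the 2×2 system: x ≈ -80.2, y ≈ 67.8 km.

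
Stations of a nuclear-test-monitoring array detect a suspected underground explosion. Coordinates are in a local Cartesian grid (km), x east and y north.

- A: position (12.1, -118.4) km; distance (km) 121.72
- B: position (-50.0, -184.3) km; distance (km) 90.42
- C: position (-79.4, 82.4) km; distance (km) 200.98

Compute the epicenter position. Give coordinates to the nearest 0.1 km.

(-109.6, -116.3)

Circle about each station: (x − 12.1)² + (y + 118.4)² = 121.72²; (x + 50.0)² + (y + 184.3)² = 90.42²; (x + 79.4)² + (y − 82.4)² = 200.98².
Subtracting pairs of circle equations eliminates x²+y² and gives linear equations (the radical axes):
-124.2 x − 131.8 y = 28941.50
-183.0 x + 401.6 y = -26648.05
Solving the 2×2 system: x ≈ -109.6, y ≈ -116.3 km.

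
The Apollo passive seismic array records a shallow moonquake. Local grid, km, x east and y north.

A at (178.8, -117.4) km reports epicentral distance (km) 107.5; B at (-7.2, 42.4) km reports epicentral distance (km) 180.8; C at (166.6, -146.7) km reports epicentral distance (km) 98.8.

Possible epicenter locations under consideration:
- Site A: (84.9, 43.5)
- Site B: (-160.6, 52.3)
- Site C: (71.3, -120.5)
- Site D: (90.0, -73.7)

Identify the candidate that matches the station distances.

For each candidate, compare |candidate − station| to the reported distance:
Site A: residuals A 78.8, B 88.7, C 108.2 → max 108.2 km
Site B: residuals A 272.0, B 27.1, C 284.2 → max 284.2 km
Site C: residuals A 0.0, B 0.0, C 0.0 → max 0.0 km
Site D: residuals A 8.5, B 29.4, C 7.0 → max 29.4 km
Only Site C has all residuals ≈ 0.

Site C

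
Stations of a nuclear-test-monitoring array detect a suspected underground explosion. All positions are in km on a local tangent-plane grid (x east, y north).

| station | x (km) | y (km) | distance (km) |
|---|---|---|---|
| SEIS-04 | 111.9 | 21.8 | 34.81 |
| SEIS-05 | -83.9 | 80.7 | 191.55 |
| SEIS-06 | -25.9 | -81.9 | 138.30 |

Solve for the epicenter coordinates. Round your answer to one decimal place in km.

(88.1, -3.6)

Circle about each station: (x − 111.9)² + (y − 21.8)² = 34.81²; (x + 83.9)² + (y − 80.7)² = 191.55²; (x + 25.9)² + (y + 81.9)² = 138.30².
Subtracting the SEIS-04 equation from the SEIS-05 and SEIS-06 equations removes the quadratic terms:
-391.6 x + 117.8 y = -34924.82
-275.6 x − 207.4 y = -23533.58
Solving the 2×2 system: x ≈ 88.1, y ≈ -3.6 km.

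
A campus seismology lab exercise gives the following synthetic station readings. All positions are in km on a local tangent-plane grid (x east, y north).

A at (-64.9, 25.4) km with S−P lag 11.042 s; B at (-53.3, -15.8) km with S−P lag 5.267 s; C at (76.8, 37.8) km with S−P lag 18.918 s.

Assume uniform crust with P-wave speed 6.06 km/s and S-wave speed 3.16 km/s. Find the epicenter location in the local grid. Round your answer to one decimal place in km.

(-24.5, -35.3)

Distance from S−P lag: d = Δt · v_P v_S / (v_P − v_S) = Δt · (6.06·3.16)/(6.06−3.16) ≈ 6.6033·Δt.
So d_A = 72.91, d_B = 34.78, d_C = 124.92 km.
Circle about each station: (x + 64.9)² + (y − 25.4)² = 72.91²; (x + 53.3)² + (y + 15.8)² = 34.78²; (x − 76.8)² + (y − 37.8)² = 124.92².
Subtracting the A equation from the B and C equations removes the quadratic terms:
23.2 x − 82.4 y = 2339.58
283.4 x + 24.8 y = -7819.23
Solving the 2×2 system: x ≈ -24.5, y ≈ -35.3 km.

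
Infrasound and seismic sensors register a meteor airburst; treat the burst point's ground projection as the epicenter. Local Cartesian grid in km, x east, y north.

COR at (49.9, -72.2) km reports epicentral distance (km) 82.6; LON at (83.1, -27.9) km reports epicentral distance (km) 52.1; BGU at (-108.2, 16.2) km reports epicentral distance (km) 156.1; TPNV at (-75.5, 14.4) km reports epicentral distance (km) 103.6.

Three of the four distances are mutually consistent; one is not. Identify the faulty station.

Solve using three stations at a time. Using COR, LON, BGU (subtract circle equations pairwise → linear system) gives (x, y) ≈ (47.8, 10.4).
Distances from that point to each station vs reported:
  COR: calculated 82.6 vs reported 82.6 → residual 0.0 km
  LON: calculated 52.1 vs reported 52.1 → residual 0.0 km
  BGU: calculated 156.1 vs reported 156.1 → residual 0.0 km
  TPNV: calculated 123.3 vs reported 103.6 → residual 19.7 km
COR, LON, BGU are mutually consistent (residuals ≈ 0); TPNV is off by 19.7 km.

TPNV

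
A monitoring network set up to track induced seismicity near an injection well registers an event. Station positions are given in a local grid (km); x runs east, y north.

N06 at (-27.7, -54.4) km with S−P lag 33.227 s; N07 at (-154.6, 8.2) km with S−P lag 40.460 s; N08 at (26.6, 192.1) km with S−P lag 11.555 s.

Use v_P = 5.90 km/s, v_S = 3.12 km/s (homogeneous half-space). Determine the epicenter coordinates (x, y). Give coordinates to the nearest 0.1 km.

(80.1, 137.4)

Distance from S−P lag: d = Δt · v_P v_S / (v_P − v_S) = Δt · (5.90·3.12)/(5.90−3.12) ≈ 6.6216·Δt.
So d_N06 = 220.02, d_N07 = 267.91, d_N08 = 76.51 km.
Circle about each station: (x + 27.7)² + (y + 54.4)² = 220.02²; (x + 154.6)² + (y − 8.2)² = 267.91²; (x − 26.6)² + (y − 192.1)² = 76.51².
Subtracting the N06 equation from the N07 and N08 equations removes the quadratic terms:
-253.8 x + 125.2 y = -3125.22
108.6 x + 493.0 y = 76438.34
Solving the 2×2 system: x ≈ 80.1, y ≈ 137.4 km.
Check against N06 (with the unrounded x, y): √((x + 27.7)²+(y + 54.4)²) = 220.02 ≈ 220.02 km. ✓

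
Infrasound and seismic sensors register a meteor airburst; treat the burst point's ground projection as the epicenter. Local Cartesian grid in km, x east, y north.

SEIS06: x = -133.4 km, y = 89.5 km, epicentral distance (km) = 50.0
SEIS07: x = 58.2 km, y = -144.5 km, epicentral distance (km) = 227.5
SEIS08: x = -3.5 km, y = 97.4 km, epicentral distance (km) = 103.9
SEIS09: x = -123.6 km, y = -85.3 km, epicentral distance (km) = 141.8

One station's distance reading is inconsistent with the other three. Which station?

Solve using three stations at a time. Using SEIS06, SEIS08, SEIS09 (subtract circle equations pairwise → linear system) gives (x, y) ≈ (-98.0, 54.2).
Distances from that point to each station vs reported:
  SEIS06: calculated 50.0 vs reported 50.0 → residual 0.0 km
  SEIS07: calculated 252.7 vs reported 227.5 → residual 25.2 km
  SEIS08: calculated 103.9 vs reported 103.9 → residual 0.0 km
  SEIS09: calculated 141.8 vs reported 141.8 → residual 0.0 km
SEIS06, SEIS08, SEIS09 are mutually consistent (residuals ≈ 0); SEIS07 is off by 25.2 km.

SEIS07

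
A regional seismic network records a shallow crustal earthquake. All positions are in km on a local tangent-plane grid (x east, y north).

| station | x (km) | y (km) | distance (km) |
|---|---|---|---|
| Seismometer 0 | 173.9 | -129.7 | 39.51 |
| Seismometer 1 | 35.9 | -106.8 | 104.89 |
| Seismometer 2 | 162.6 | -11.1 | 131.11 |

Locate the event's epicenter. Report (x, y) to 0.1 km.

135.6 km east, -139.4 km north

Circle about each station: (x − 173.9)² + (y + 129.7)² = 39.51²; (x − 35.9)² + (y + 106.8)² = 104.89²; (x − 162.6)² + (y + 11.1)² = 131.11².
Subtracting the Seismometer 0 equation from the Seismometer 1 and Seismometer 2 equations removes the quadratic terms:
-276.0 x + 45.8 y = -43809.12
-22.6 x + 237.2 y = -36130.12
Solving the 2×2 system: x ≈ 135.6, y ≈ -139.4 km.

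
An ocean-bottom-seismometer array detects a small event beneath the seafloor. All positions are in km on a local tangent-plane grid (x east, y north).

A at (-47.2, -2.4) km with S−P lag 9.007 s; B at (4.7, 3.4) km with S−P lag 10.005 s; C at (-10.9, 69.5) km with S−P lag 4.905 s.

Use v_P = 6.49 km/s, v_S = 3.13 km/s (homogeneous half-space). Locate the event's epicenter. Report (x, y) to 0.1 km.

x ≈ -33.5 km, y ≈ 50.3 km

Distance from S−P lag: d = Δt · v_P v_S / (v_P − v_S) = Δt · (6.49·3.13)/(6.49−3.13) ≈ 6.0457·Δt.
So d_A = 54.45, d_B = 60.49, d_C = 29.65 km.
Circle about each station: (x + 47.2)² + (y + 2.4)² = 54.45²; (x − 4.7)² + (y − 3.4)² = 60.49²; (x + 10.9)² + (y − 69.5)² = 29.65².
Subtracting pairs of circle equations eliminates x²+y² and gives linear equations (the radical axes):
103.8 x + 11.6 y = -2894.19
72.6 x + 143.8 y = 4801.14
Solving the 2×2 system: x ≈ -33.5, y ≈ 50.3 km.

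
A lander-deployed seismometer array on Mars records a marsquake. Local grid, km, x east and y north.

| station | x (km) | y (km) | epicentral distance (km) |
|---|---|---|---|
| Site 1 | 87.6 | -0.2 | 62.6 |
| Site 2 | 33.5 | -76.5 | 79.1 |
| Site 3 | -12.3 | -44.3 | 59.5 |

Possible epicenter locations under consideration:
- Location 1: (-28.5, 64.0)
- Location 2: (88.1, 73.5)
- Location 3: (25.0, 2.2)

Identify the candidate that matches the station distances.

Location 3

For each candidate, compare |candidate − station| to the reported distance:
Location 1: residuals Site 1 70.1, Site 2 74.5, Site 3 50.0 → max 74.5 km
Location 2: residuals Site 1 11.1, Site 2 80.5, Site 3 95.3 → max 95.3 km
Location 3: residuals Site 1 0.0, Site 2 0.1, Site 3 0.1 → max 0.1 km
Only Location 3 has all residuals ≈ 0.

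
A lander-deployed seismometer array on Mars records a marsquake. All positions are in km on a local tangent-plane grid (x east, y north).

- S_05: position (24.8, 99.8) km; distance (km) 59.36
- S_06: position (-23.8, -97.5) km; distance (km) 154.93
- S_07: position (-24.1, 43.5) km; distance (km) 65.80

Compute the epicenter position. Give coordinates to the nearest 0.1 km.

41.7 km east, 42.9 km north

Circle about each station: (x − 24.8)² + (y − 99.8)² = 59.36²; (x + 23.8)² + (y + 97.5)² = 154.93²; (x + 24.1)² + (y − 43.5)² = 65.80².
Subtracting pairs of circle equations eliminates x²+y² and gives linear equations (the radical axes):
-97.2 x − 394.6 y = -20982.09
-97.8 x − 112.6 y = -8908.05
Solving the 2×2 system: x ≈ 41.7, y ≈ 42.9 km.
Check against S_05 (with the unrounded x, y): √((x − 24.8)²+(y − 99.8)²) = 59.35 ≈ 59.36 km. ✓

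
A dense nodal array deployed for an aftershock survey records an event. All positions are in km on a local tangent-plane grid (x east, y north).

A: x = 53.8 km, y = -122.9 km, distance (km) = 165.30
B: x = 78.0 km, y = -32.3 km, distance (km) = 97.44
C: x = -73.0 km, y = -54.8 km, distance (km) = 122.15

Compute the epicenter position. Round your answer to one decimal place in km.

8.6 km east, 36.1 km north

Circle about each station: (x − 53.8)² + (y + 122.9)² = 165.30²; (x − 78.0)² + (y + 32.3)² = 97.44²; (x + 73.0)² + (y + 54.8)² = 122.15².
Subtracting the A equation from the B and C equations removes the quadratic terms:
48.4 x + 181.2 y = 6957.98
-253.6 x + 136.2 y = 2736.66
Solving the 2×2 system: x ≈ 8.6, y ≈ 36.1 km.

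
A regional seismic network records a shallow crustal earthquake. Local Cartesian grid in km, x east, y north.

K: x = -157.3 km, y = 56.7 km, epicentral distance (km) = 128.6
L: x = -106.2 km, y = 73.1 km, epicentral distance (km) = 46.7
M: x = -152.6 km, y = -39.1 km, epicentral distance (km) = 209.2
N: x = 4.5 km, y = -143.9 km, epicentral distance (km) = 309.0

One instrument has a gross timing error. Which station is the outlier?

L

Solve using three stations at a time. Using K, M, N (subtract circle equations pairwise → linear system) gives (x, y) ≈ (-74.3, 154.9).
Distances from that point to each station vs reported:
  K: calculated 128.5 vs reported 128.6 → residual 0.1 km
  L: calculated 87.8 vs reported 46.7 → residual 41.1 km
  M: calculated 209.2 vs reported 209.2 → residual 0.0 km
  N: calculated 309.0 vs reported 309.0 → residual 0.0 km
K, M, N are mutually consistent (residuals ≈ 0); L is off by 41.1 km.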